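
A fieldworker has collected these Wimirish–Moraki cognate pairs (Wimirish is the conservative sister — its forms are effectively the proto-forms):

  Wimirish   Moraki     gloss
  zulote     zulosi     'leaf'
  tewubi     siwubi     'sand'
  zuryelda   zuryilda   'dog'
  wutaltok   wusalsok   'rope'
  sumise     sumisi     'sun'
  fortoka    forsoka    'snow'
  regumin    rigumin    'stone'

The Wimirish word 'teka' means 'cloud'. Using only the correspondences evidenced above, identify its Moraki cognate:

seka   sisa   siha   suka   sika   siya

sika

tewubi ~ siwubi — Wimirish t corresponds to Moraki s word-initially before a front vowel.
tewubi ~ siwubi, zuryelda ~ zuryilda — Wimirish e corresponds to Moraki i after a consonant, before a consonant other than r, m, n, p, b, f, v.
Applying these to Wimirish 'teka':
  teka → seka   (t→s word-initially before a front vowel)
  seka → sika   (e→i after a consonant, before a consonant other than r, m, n, p, b, f, v)
So the Moraki cognate is 'sika'.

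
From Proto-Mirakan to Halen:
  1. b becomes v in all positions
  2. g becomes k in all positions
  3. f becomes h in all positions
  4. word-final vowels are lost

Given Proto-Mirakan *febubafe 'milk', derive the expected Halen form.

Halen: *febubafe > fevuvafe > hevuvahe > hevuvah  (by unconditioned shift, unconditioned shift, apocope)

hevuvah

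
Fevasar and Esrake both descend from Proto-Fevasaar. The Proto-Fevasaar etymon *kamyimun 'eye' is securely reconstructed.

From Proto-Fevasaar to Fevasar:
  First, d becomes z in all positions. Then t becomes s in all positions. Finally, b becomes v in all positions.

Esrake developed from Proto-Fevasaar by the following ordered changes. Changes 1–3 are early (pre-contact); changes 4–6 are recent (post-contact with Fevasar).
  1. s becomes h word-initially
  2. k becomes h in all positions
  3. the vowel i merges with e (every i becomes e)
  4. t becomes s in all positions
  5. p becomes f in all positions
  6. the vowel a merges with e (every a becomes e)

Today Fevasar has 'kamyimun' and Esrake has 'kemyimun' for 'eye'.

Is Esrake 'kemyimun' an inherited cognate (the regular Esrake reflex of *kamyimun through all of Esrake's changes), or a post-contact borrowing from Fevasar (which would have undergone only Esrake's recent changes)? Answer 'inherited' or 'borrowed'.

If inherited, *kamyimun would pass through all of Esrake's changes:
Esrake: start from *kamyimun.
  rule 1: no change — kamyimun
  rule 2 (unconditioned shift): kamyimun → hamyimun
  rule 3 (vowel merger): hamyimun → hamyemun
  rule 4: no change — hamyemun
  rule 5: no change — hamyemun
  rule 6 (vowel merger): hamyemun → hemyemun
  ⇒ Esrake hemyemun
If borrowed from Fevasar 'kamyimun' after the early changes, it would undergo only the recent ones:
  rule 4 (unconditioned shift): no change (kamyimun)
  rule 5 (unconditioned shift): no change (kamyimun)
  rule 6 (vowel merger): kamyimun → kemyimun
  ⇒ as a loan: kemyimun
Esrake 'kemyimun' matches the loan outcome 'kemyimun', not the inherited 'hemyemun' — it skipped the early Esrake changes, so it was borrowed from Fevasar.

borrowed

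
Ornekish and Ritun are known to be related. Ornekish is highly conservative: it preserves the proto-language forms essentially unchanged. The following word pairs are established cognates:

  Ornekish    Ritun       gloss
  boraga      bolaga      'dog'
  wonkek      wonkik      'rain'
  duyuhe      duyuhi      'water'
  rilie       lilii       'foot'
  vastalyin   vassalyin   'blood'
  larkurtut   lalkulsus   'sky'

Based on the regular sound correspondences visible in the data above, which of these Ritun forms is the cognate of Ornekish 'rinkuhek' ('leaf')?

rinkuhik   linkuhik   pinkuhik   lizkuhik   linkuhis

linkuhik

rilie ~ lilii — Ornekish r corresponds to Ritun l word-initially before a front vowel.
wonkek ~ wonkik — Ornekish e corresponds to Ritun i after a consonant, before a consonant other than r, m, n, p, b, f, v.
Applying these to Ornekish 'rinkuhek':
  rinkuhek → linkuhek   (r→l word-initially before a front vowel)
  linkuhek → linkuhik   (e→i after a consonant, before a consonant other than r, m, n, p, b, f, v)
So the Ritun cognate is 'linkuhik'.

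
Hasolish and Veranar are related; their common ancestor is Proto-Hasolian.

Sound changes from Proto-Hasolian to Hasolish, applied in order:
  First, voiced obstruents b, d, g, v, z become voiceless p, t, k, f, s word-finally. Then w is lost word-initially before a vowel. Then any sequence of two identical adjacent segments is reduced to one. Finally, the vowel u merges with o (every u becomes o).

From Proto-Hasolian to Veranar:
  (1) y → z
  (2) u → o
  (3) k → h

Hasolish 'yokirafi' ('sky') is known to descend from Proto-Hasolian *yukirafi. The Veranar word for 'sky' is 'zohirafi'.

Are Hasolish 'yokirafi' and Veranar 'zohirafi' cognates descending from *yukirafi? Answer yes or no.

yes

Derive the expected Veranar reflex of *yukirafi:
Veranar: *yukirafi
  yukirafi → zukirafi   [unconditioned shift]
  zukirafi → zokirafi   [vowel merger]
  zokirafi → zohirafi   [unconditioned shift]
  giving Veranar zohirafi.
Veranar 'zohirafi' matches the regular reflex exactly, so the pair is cognate.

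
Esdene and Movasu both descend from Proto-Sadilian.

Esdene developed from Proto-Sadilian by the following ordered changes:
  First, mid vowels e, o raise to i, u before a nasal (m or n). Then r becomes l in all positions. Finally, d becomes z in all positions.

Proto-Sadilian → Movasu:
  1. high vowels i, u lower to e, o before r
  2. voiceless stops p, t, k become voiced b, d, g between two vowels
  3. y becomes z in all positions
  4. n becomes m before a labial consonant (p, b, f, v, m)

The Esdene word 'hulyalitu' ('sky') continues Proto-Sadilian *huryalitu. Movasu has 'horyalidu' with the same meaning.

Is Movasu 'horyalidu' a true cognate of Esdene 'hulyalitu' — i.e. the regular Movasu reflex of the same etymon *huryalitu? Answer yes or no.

Derive the expected Movasu reflex of *huryalitu:
Movasu: *huryalitu
  huryalitu → horyalitu   [pre-rhotic lowering]
  horyalitu → horyalidu   [intervocalic voicing]
  horyalidu → horzalidu   [unconditioned shift]
  horzalidu (rule 4 does not apply)
  giving Movasu horzalidu.
The regular Movasu reflex would be 'horzalidu', but the attested form is 'horyalidu'. The correspondence is irregular, so they are not cognates (the Movasu form has a different source).

no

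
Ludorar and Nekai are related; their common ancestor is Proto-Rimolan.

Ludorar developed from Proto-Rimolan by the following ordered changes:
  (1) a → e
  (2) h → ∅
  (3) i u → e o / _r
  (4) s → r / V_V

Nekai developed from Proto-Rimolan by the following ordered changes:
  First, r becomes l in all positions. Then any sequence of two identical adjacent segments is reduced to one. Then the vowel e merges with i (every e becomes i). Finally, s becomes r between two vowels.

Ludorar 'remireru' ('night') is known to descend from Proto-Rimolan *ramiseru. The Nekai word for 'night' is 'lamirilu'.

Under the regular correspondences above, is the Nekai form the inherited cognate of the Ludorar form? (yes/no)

yes

Derive the expected Nekai reflex of *ramiseru:
Nekai: *ramiseru > lamiselu > lamisilu > lamirilu  (by unconditioned shift, vowel merger, rhotacism)
Nekai 'lamirilu' matches the regular reflex exactly, so the pair is cognate.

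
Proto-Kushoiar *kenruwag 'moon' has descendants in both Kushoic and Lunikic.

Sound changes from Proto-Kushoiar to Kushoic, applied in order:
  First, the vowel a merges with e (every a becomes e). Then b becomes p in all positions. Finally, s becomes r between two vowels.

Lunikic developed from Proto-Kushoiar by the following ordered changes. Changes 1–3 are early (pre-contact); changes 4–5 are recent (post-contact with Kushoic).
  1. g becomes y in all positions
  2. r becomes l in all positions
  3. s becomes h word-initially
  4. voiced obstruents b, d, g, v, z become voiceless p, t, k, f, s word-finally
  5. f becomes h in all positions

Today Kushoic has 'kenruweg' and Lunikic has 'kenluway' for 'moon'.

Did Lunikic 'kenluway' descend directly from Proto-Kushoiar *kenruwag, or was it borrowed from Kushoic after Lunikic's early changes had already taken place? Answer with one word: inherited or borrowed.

inherited

If inherited, *kenruwag would pass through all of Lunikic's changes:
Lunikic: *kenruwag
  kenruwag → kenruway   [unconditioned shift]
  kenruway → kenluway   [unconditioned shift]
  kenluway (rule 3 does not apply)
  kenluway (rule 4 does not apply)
  kenluway (rule 5 does not apply)
  giving Lunikic kenluway.
If borrowed from Kushoic 'kenruweg' after the early changes, it would undergo only the recent ones:
  rule 4 (final devoicing): kenruweg → kenruwek
  rule 5 (unconditioned shift): no change (kenruwek)
  ⇒ as a loan: kenruwek
Lunikic 'kenluway' matches the inherited outcome exactly, so it is an inherited cognate, not a loan.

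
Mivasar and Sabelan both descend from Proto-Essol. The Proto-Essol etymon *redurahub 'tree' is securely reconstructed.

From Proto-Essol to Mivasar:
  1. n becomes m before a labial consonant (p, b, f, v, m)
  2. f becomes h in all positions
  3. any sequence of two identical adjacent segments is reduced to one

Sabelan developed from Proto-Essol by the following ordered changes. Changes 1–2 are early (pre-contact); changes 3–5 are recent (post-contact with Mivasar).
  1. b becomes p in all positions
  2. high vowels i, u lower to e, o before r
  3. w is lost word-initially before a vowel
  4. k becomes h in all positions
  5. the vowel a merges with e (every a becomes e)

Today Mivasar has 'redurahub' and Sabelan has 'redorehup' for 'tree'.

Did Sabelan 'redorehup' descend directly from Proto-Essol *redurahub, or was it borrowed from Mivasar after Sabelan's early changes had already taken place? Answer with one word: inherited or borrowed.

inherited

If inherited, *redurahub would pass through all of Sabelan's changes:
Sabelan: *redurahub
  redurahub → redurahup   [unconditioned shift]
  redurahup → redorahup   [pre-rhotic lowering]
  redorahup (rule 3 does not apply)
  redorahup (rule 4 does not apply)
  redorahup → redorehup   [vowel merger]
  giving Sabelan redorehup.
If borrowed from Mivasar 'redurahub' after the early changes, it would undergo only the recent ones:
  rule 3 (glide loss): no change (redurahub)
  rule 4 (unconditioned shift): no change (redurahub)
  rule 5 (vowel merger): redurahub → redurehub
  ⇒ as a loan: redurehub
Sabelan 'redorehup' matches the inherited outcome exactly, so it is an inherited cognate, not a loan.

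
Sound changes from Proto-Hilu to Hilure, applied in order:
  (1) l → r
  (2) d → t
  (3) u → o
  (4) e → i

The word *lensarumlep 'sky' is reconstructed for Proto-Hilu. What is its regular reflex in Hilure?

rinsaromrip

Hilure: *lensarumlep
  lensarumlep → rensarumrep   [unconditioned shift]
  rensarumrep (rule 2 does not apply)
  rensarumrep → rensaromrep   [vowel merger]
  rensaromrep → rinsaromrip   [vowel merger]
  giving Hilure rinsaromrip.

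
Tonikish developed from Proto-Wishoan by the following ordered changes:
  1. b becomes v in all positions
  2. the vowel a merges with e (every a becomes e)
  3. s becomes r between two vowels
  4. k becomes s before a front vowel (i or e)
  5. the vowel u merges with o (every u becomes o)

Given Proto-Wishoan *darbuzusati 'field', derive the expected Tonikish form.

dervozoreti

Tonikish: start from *darbuzusati.
  rule 1 (unconditioned shift): darbuzusati → darvuzusati
  rule 2 (vowel merger): darvuzusati → dervuzuseti
  rule 3 (rhotacism): dervuzuseti → dervuzureti
  rule 4: no change — dervuzureti
  rule 5 (vowel merger): dervuzureti → dervozoreti
  ⇒ Tonikish dervozoreti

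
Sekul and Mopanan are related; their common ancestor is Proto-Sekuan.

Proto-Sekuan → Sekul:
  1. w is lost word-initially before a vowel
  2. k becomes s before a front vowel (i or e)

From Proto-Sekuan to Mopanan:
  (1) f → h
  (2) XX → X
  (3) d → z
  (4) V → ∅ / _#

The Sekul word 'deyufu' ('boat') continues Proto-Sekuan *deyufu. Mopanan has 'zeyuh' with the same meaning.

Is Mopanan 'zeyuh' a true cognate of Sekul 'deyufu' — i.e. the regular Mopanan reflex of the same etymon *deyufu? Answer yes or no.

Derive the expected Mopanan reflex of *deyufu:
Mopanan: *deyufu > deyuhu > zeyuhu > zeyuh  (by unconditioned shift, unconditioned shift, apocope)
Mopanan 'zeyuh' matches the regular reflex exactly, so the pair is cognate.

yes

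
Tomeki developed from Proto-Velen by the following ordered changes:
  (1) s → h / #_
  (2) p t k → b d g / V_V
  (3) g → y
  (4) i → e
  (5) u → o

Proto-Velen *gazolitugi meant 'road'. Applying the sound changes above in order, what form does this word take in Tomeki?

yazoledoye

Tomeki: start from *gazolitugi.
  rule 1: no change — gazolitugi
  rule 2 (intervocalic voicing): gazolitugi → gazolidugi
  rule 3 (unconditioned shift): gazolidugi → yazoliduyi
  rule 4 (vowel merger): yazoliduyi → yazoleduye
  rule 5 (vowel merger): yazoleduye → yazoledoye
  ⇒ Tomeki yazoledoye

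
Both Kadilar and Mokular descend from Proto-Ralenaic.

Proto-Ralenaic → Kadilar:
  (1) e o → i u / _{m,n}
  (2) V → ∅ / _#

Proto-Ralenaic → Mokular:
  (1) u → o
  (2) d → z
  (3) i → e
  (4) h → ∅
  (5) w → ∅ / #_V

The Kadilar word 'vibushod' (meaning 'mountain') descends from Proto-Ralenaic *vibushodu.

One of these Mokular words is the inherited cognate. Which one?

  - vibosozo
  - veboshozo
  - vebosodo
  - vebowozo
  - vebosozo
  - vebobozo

Mokular: *vibushodu
  vibushodu → viboshodo   [vowel merger]
  viboshodo → viboshozo   [unconditioned shift]
  viboshozo → veboshozo   [vowel merger]
  veboshozo → vebosozo   [h-loss]
  vebosozo (rule 5 does not apply)
  giving Mokular vebosozo.
Only 'vebosozo' matches the regular Mokular development of *vibushodu.

vebosozo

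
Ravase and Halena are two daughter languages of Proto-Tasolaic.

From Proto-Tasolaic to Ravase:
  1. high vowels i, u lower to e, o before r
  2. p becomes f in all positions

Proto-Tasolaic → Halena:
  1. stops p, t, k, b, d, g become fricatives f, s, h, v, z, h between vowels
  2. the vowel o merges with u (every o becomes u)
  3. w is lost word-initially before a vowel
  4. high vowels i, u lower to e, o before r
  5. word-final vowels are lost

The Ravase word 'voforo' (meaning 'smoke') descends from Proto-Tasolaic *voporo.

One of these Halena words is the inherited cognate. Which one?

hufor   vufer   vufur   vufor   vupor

vufor

Halena: start from *voporo.
  rule 1 (intervocalic lenition): voporo → voforo
  rule 2 (vowel merger): voforo → vufuru
  rule 3: no change — vufuru
  rule 4 (pre-rhotic lowering): vufuru → vuforu
  rule 5 (apocope): vuforu → vufor
  ⇒ Halena vufor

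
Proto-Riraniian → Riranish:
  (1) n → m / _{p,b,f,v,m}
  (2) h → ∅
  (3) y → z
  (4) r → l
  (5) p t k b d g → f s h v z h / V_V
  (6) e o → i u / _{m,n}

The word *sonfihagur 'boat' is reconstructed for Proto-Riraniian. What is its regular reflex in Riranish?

Riranish: *sonfihagur
  sonfihagur → somfihagur   [nasal place assimilation]
  somfihagur → somfiagur   [h-loss]
  somfiagur (rule 3 does not apply)
  somfiagur → somfiagul   [unconditioned shift]
  somfiagul → somfiahul   [intervocalic lenition]
  somfiahul → sumfiahul   [pre-nasal raising]
  giving Riranish sumfiahul.

sumfiahul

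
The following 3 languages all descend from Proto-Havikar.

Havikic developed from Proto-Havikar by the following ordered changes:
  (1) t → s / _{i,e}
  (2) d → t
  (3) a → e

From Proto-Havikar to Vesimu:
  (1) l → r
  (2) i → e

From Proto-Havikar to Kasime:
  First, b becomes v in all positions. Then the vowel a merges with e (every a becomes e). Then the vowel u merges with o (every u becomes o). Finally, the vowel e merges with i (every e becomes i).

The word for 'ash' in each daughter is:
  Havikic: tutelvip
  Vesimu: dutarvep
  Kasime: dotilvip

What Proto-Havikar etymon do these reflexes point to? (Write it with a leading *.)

*dutalvip

Position 4: Havikic has e, Vesimu has a, Kasime has i. Vesimu preserves a here (none of its changes turn any other segment into a), so the proto-segment is *a.
Position 5: Havikic has l, Vesimu has r, Kasime has l. Havikic preserves l here (none of its changes turn any other segment into l), so the proto-segment is *l.
Position 1: Havikic has t, Vesimu has d, Kasime has d. Vesimu preserves d here (none of its changes turn any other segment into d), so the proto-segment is *d.
Continuing position by position gives *dutalvip; check it forward:
Havikic: *dutalvip
  dutalvip (rule 1 does not apply)
  dutalvip → tutalvip   [unconditioned shift]
  tutalvip → tutelvip   [vowel merger]
  giving Havikic tutelvip.
Vesimu: *dutalvip > dutarvip > dutarvep  (by unconditioned shift, vowel merger)
Kasime: start from *dutalvip.
  rule 1: no change — dutalvip
  rule 2 (vowel merger): dutalvip → dutelvip
  rule 3 (vowel merger): dutelvip → dotelvip
  rule 4 (vowel merger): dotelvip → dotilvip
  ⇒ Kasime dotilvip
No other proto-form is consistent with every reflex, so the reconstruction is *dutalvip.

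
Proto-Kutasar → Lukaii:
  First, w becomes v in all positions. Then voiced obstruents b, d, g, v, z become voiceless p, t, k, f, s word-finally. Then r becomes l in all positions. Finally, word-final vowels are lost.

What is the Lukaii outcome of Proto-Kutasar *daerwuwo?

daelvuv

Lukaii: *daerwuwo
  daerwuwo → daervuvo   [unconditioned shift]
  daervuvo (rule 2 does not apply)
  daervuvo → daelvuvo   [unconditioned shift]
  daelvuvo → daelvuv   [apocope]
  giving Lukaii daelvuv.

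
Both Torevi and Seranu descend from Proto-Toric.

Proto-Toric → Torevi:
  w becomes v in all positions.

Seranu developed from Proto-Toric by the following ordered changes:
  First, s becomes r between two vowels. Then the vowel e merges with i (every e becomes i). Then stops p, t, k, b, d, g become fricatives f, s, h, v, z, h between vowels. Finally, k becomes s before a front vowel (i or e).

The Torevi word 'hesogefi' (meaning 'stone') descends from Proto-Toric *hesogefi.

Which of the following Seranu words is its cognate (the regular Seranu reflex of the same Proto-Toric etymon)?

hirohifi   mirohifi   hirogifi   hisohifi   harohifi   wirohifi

hirohifi

Seranu: *hesogefi
  hesogefi → herogefi   [rhotacism]
  herogefi → hirogifi   [vowel merger]
  hirogifi → hirohifi   [intervocalic lenition]
  hirohifi (rule 4 does not apply)
  giving Seranu hirohifi.
Among the options, 'hirohifi' alone shows every Seranu change applied in order.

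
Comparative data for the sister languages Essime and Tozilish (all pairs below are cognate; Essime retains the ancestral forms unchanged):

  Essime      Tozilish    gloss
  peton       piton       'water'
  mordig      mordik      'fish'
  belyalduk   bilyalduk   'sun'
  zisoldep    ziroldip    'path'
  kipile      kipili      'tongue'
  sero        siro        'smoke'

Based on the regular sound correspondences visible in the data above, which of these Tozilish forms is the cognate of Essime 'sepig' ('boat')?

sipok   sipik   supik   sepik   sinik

zisoldep ~ ziroldip — Essime e corresponds to Tozilish i after a consonant, before a labial obstruent.
mordig ~ mordik — Essime g corresponds to Tozilish k word-finally.
Applying these to Essime 'sepig':
  sepig → sipig   (e→i after a consonant, before a labial obstruent)
  sipig → sipik   (g→k word-finally)
So the Tozilish cognate is 'sipik'.

sipik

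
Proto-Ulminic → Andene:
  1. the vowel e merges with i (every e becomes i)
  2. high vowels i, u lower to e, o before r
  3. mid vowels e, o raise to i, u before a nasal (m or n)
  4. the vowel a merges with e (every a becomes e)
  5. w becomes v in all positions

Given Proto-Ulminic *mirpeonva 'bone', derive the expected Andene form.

Andene: *mirpeonva > mirpionva > merpionva > merpiunva > merpiunve  (by vowel merger, pre-rhotic lowering, pre-nasal raising, vowel merger)

merpiunve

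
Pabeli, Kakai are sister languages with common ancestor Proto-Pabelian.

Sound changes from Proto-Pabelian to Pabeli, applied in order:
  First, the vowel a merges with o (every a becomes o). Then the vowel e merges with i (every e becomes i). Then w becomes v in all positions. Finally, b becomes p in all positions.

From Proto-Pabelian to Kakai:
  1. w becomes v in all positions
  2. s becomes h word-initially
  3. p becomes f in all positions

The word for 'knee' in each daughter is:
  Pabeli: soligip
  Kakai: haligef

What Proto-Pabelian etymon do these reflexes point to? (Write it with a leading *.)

Position 2: Pabeli has o, Kakai has a. Kakai preserves a here (none of its changes turn any other segment into a), so the proto-segment is *a.
Position 1: Pabeli has s, Kakai has h. Pabeli preserves s here (none of its changes turn any other segment into s), so the proto-segment is *s.
Position 6: Pabeli has i, Kakai has e. Kakai preserves e here (none of its changes turn any other segment into e), so the proto-segment is *e.
Continuing position by position gives *saligep; check it forward:
Pabeli: *saligep > soligep > soligip  (by vowel merger, vowel merger)
Kakai: *saligep
  saligep (rule 1 does not apply)
  saligep → haligep   [debuccalisation]
  haligep → haligef   [unconditioned shift]
  giving Kakai haligef.
No other proto-form is consistent with every reflex, so the reconstruction is *saligep.

*saligep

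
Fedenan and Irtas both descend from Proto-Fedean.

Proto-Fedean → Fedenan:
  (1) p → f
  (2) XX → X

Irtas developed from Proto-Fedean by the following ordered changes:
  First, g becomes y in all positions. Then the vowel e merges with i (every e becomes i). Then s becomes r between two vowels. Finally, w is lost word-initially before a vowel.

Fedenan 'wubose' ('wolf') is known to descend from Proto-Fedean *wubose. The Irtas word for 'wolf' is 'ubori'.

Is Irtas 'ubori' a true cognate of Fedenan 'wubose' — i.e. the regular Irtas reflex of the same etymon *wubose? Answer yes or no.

yes

Derive the expected Irtas reflex of *wubose:
Irtas: *wubose
  wubose (rule 1 does not apply)
  wubose → wubosi   [vowel merger]
  wubosi → wubori   [rhotacism]
  wubori → ubori   [glide loss]
  giving Irtas ubori.
Irtas 'ubori' matches the regular reflex exactly, so the pair is cognate.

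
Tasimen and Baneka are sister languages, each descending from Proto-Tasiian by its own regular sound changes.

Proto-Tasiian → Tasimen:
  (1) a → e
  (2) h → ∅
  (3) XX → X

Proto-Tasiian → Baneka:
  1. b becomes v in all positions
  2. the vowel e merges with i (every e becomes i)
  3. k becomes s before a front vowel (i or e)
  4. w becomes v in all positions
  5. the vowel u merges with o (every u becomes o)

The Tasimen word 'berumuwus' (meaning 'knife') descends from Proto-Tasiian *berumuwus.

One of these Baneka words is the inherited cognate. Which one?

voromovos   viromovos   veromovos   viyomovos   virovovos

Baneka: start from *berumuwus.
  rule 1 (unconditioned shift): berumuwus → verumuwus
  rule 2 (vowel merger): verumuwus → virumuwus
  rule 3: no change — virumuwus
  rule 4 (unconditioned shift): virumuwus → virumuvus
  rule 5 (vowel merger): virumuvus → viromovos
  ⇒ Baneka viromovos

viromovos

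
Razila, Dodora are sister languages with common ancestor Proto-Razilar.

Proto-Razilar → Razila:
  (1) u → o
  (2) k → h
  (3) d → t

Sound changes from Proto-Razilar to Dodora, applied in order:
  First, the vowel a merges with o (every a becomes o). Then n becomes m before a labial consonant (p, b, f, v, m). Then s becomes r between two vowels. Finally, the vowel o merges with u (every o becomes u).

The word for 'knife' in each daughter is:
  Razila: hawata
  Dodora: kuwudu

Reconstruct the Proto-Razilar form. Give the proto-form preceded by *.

*kawada

Position 5: Razila has t, Dodora has d. Dodora preserves d here (none of its changes turn any other segment into d), so the proto-segment is *d.
Position 6: Razila has a, Dodora has u. Razila preserves a here (none of its changes turn any other segment into a), so the proto-segment is *a.
Verify the candidate proto-form against each daughter:
Razila: *kawada
  kawada (rule 1 does not apply)
  kawada → hawada   [unconditioned shift]
  hawada → hawata   [unconditioned shift]
  giving Razila hawata.
Dodora: *kawada > kowodo > kuwudu  (by vowel merger, vowel merger)
No other proto-form is consistent with every reflex, so the reconstruction is *kawada.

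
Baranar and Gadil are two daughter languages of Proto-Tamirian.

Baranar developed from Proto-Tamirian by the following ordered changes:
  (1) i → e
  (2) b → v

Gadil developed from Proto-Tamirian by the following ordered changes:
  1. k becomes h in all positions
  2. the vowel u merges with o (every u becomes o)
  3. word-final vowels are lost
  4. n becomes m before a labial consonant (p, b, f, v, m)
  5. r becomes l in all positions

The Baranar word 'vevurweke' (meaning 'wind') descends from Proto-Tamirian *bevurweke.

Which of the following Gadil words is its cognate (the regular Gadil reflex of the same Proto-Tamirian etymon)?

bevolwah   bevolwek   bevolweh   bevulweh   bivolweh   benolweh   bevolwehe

bevolweh

Gadil: start from *bevurweke.
  rule 1 (unconditioned shift): bevurweke → bevurwehe
  rule 2 (vowel merger): bevurwehe → bevorwehe
  rule 3 (apocope): bevorwehe → bevorweh
  rule 4: no change — bevorweh
  rule 5 (unconditioned shift): bevorweh → bevolweh
  ⇒ Gadil bevolweh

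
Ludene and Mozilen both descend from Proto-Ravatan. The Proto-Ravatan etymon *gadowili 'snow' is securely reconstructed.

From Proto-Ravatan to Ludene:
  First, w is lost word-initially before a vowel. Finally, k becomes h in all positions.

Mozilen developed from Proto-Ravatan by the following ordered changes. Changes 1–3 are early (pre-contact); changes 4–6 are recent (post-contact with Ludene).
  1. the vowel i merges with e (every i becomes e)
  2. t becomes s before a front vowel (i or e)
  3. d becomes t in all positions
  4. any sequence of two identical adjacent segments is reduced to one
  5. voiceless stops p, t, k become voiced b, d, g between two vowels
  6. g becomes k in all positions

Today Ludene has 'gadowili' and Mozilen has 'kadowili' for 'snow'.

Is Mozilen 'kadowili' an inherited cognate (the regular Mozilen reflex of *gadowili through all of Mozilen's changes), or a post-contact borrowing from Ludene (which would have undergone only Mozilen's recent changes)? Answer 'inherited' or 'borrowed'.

borrowed

If inherited, *gadowili would pass through all of Mozilen's changes:
Mozilen: *gadowili
  gadowili → gadowele   [vowel merger]
  gadowele (rule 2 does not apply)
  gadowele → gatowele   [unconditioned shift]
  gatowele (rule 4 does not apply)
  gatowele → gadowele   [intervocalic voicing]
  gadowele → kadowele   [unconditioned shift]
  giving Mozilen kadowele.
If borrowed from Ludene 'gadowili' after the early changes, it would undergo only the recent ones:
  rule 4 (degemination): no change (gadowili)
  rule 5 (intervocalic voicing): no change (gadowili)
  rule 6 (unconditioned shift): gadowili → kadowili
  ⇒ as a loan: kadowili
Mozilen 'kadowili' matches the loan outcome 'kadowili', not the inherited 'kadowele' — it skipped the early Mozilen changes, so it was borrowed from Ludene.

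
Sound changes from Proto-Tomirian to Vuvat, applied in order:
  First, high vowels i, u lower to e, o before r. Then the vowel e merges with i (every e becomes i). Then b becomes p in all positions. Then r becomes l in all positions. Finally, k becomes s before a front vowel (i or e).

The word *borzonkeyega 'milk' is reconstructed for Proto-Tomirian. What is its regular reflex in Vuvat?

Vuvat: start from *borzonkeyega.
  rule 1: no change — borzonkeyega
  rule 2 (vowel merger): borzonkeyega → borzonkiyiga
  rule 3 (unconditioned shift): borzonkiyiga → porzonkiyiga
  rule 4 (unconditioned shift): porzonkiyiga → polzonkiyiga
  rule 5 (palatalisation): polzonkiyiga → polzonsiyiga
  ⇒ Vuvat polzonsiyiga

polzonsiyiga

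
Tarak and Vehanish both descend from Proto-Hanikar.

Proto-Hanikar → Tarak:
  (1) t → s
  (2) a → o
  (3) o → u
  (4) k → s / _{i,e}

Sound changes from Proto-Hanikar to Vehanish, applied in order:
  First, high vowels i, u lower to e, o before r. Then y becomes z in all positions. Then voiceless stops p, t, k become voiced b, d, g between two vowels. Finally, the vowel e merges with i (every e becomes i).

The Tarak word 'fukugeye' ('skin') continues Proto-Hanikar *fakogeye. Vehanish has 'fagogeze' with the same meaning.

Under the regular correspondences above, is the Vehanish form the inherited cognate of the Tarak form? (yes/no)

Derive the expected Vehanish reflex of *fakogeye:
Vehanish: *fakogeye
  fakogeye (rule 1 does not apply)
  fakogeye → fakogeze   [unconditioned shift]
  fakogeze → fagogeze   [intervocalic voicing]
  fagogeze → fagogizi   [vowel merger]
  giving Vehanish fagogizi.
The regular Vehanish reflex would be 'fagogizi', but the attested form is 'fagogeze'. The correspondence is irregular, so they are not cognates (the Vehanish form has a different source).

no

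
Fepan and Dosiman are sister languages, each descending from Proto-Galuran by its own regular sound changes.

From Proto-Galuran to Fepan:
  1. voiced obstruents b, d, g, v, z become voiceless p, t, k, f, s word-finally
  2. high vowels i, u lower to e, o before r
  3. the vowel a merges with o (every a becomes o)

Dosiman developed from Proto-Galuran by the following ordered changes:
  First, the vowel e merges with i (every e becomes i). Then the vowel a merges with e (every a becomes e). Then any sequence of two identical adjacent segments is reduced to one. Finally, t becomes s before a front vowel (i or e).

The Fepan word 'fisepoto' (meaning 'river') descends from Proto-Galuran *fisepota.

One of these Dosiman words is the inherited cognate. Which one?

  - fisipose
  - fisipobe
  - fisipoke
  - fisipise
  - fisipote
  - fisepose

Dosiman: start from *fisepota.
  rule 1 (vowel merger): fisepota → fisipota
  rule 2 (vowel merger): fisipota → fisipote
  rule 3: no change — fisipote
  rule 4 (palatalisation): fisipote → fisipose
  ⇒ Dosiman fisipose
Only 'fisipose' matches the regular Dosiman development of *fisepota.

fisipose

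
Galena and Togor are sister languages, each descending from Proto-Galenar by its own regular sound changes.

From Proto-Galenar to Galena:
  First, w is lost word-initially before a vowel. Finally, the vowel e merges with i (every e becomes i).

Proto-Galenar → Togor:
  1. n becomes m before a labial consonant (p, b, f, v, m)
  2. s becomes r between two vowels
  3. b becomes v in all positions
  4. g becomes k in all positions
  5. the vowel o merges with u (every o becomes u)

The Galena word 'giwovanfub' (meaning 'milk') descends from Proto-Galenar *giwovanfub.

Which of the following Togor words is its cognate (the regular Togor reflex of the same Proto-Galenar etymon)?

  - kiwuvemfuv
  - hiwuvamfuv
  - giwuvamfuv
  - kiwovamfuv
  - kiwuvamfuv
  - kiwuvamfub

kiwuvamfuv

Togor: *giwovanfub
  giwovanfub → giwovamfub   [nasal place assimilation]
  giwovamfub (rule 2 does not apply)
  giwovamfub → giwovamfuv   [unconditioned shift]
  giwovamfuv → kiwovamfuv   [unconditioned shift]
  kiwovamfuv → kiwuvamfuv   [vowel merger]
  giving Togor kiwuvamfuv.
Among the options, 'kiwuvamfuv' alone shows every Togor change applied in order.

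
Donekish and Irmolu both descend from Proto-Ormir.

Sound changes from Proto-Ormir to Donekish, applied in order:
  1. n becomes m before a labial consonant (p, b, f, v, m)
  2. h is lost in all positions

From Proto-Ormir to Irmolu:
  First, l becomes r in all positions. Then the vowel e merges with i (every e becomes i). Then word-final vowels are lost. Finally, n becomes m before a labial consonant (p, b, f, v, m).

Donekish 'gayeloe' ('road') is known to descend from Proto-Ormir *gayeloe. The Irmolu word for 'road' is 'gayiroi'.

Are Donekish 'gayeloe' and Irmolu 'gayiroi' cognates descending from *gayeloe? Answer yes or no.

no

Derive the expected Irmolu reflex of *gayeloe:
Irmolu: *gayeloe
  gayeloe → gayeroe   [unconditioned shift]
  gayeroe → gayiroi   [vowel merger]
  gayiroi → gayiro   [apocope]
  gayiro (rule 4 does not apply)
  giving Irmolu gayiro.
The regular Irmolu reflex would be 'gayiro', but the attested form is 'gayiroi'. The correspondence is irregular, so they are not cognates (the Irmolu form has a different source).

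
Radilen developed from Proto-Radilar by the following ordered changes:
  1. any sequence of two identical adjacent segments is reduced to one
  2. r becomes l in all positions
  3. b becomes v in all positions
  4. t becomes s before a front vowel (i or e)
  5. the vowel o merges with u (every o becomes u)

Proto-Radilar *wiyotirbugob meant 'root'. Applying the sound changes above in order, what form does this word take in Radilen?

Radilen: *wiyotirbugob > wiyotilbugob > wiyotilvugov > wiyosilvugov > wiyusilvuguv  (by unconditioned shift, unconditioned shift, palatalisation, vowel merger)

wiyusilvuguv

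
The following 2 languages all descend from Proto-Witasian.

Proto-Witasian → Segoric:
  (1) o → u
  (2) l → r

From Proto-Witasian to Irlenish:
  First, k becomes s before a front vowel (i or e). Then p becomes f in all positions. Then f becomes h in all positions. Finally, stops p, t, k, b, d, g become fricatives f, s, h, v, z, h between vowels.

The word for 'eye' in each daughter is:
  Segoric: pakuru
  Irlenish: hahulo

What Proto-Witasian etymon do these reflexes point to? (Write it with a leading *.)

Position 3: Segoric has k, Irlenish has h. Segoric preserves k here (none of its changes turn any other segment into k), so the proto-segment is *k.
Position 1: Segoric has p, Irlenish has h. Segoric preserves p here (none of its changes turn any other segment into p), so the proto-segment is *p.
Position 6: Segoric has u, Irlenish has o. Irlenish preserves o here (none of its changes turn any other segment into o), so the proto-segment is *o.
Verify the candidate proto-form against each daughter:
Segoric: *pakulo > pakulu > pakuru  (by vowel merger, unconditioned shift)
Irlenish: start from *pakulo.
  rule 1: no change — pakulo
  rule 2 (unconditioned shift): pakulo → fakulo
  rule 3 (unconditioned shift): fakulo → hakulo
  rule 4 (intervocalic lenition): hakulo → hahulo
  ⇒ Irlenish hahulo
No other proto-form is consistent with every reflex, so the reconstruction is *pakulo.

*pakulo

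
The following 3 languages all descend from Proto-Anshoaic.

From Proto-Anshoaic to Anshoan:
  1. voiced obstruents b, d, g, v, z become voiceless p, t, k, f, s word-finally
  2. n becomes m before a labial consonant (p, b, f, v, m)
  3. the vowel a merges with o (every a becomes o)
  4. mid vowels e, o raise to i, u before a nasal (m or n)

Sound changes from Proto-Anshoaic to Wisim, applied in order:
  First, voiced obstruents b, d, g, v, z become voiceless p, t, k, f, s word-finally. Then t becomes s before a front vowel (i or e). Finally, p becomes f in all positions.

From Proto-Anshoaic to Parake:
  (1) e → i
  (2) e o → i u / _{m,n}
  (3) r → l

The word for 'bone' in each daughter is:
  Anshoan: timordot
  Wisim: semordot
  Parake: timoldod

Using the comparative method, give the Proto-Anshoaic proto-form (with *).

*temordod

Position 5: Anshoan has r, Wisim has r, Parake has l. Anshoan preserves r here (none of its changes turn any other segment into r), so the proto-segment is *r.
Position 2: Anshoan has i, Wisim has e, Parake has i. Wisim preserves e here (none of its changes turn any other segment into e), so the proto-segment is *e.
Position 8: Anshoan has t, Wisim has t, Parake has d. Parake preserves d here (none of its changes turn any other segment into d), so the proto-segment is *d.
This points to *temordod. Verify forward in each daughter:
Anshoan: *temordod > temordot > timordot  (by final devoicing, pre-nasal raising)
Wisim: *temordod > temordot > semordot  (by final devoicing, palatalisation)
Parake: *temordod > timordod > timoldod  (by vowel merger, unconditioned shift)
*temordod is the unique common source.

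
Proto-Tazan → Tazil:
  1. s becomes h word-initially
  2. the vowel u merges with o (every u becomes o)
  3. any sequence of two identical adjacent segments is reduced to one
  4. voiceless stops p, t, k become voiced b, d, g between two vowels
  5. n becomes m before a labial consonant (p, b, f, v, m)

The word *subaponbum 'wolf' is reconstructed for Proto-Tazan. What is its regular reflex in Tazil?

hobabombom

Tazil: start from *subaponbum.
  rule 1 (debuccalisation): subaponbum → hubaponbum
  rule 2 (vowel merger): hubaponbum → hobaponbom
  rule 3: no change — hobaponbom
  rule 4 (intervocalic voicing): hobaponbom → hobabonbom
  rule 5 (nasal place assimilation): hobabonbom → hobabombom
  ⇒ Tazil hobabombom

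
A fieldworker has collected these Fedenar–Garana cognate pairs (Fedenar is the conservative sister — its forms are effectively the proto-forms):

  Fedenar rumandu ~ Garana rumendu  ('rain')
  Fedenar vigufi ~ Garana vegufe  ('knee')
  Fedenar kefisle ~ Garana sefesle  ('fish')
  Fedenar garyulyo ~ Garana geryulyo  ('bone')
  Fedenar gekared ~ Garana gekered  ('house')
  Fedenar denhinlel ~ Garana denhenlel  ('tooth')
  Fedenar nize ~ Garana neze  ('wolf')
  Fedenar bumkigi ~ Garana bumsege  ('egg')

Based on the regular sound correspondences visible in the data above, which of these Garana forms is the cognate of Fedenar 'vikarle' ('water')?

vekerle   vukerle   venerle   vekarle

vekerle

vigufi ~ vegufe, kefisle ~ sefesle — Fedenar i corresponds to Garana e after a consonant, before a consonant other than r, m, n, p, b, f, v.
garyulyo ~ geryulyo, gekared ~ gekered — Fedenar a corresponds to Garana e after a consonant, before r.
Applying these to Fedenar 'vikarle':
  vikarle → vekarle   (i→e after a consonant, before a consonant other than r, m, n, p, b, f, v)
  vekarle → vekerle   (a→e after a consonant, before r)
So the Garana cognate is 'vekerle'.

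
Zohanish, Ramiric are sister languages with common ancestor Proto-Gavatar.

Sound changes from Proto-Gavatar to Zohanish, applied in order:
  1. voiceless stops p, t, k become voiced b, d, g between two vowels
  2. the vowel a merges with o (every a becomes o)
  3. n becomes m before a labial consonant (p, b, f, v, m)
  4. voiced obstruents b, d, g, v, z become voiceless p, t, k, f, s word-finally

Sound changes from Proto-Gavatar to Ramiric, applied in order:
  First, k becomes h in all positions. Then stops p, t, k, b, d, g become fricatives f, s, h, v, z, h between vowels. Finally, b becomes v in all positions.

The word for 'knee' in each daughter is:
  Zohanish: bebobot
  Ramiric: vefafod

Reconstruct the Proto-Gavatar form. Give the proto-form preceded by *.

Position 1: Zohanish has b, Ramiric has v. Taking the neighbouring segments as reconstructed: Zohanish b can only go back to *b; Ramiric v could go back to *b or *v — the one source consistent with every daughter is *b.
Position 7: Zohanish has t, Ramiric has d. Ramiric preserves d here (none of its changes turn any other segment into d), so the proto-segment is *d.
Verify the candidate proto-form against each daughter:
Zohanish: start from *bepapod.
  rule 1 (intervocalic voicing): bepapod → bebabod
  rule 2 (vowel merger): bebabod → bebobod
  rule 3: no change — bebobod
  rule 4 (final devoicing): bebobod → bebobot
  ⇒ Zohanish bebobot
Ramiric: *bepapod > befafod > vefafod  (by intervocalic lenition, unconditioned shift)
*bepapod is the unique common source.

*bepapod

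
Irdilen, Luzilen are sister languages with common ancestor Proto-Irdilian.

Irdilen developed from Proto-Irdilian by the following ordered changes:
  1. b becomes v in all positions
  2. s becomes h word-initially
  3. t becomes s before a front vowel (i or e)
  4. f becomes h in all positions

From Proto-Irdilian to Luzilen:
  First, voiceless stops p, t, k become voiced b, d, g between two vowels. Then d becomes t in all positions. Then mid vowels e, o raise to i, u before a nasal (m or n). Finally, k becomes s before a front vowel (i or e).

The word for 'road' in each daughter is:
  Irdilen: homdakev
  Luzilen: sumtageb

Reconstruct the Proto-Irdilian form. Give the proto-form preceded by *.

*somdakeb

Position 4: Irdilen has d, Luzilen has t. Irdilen preserves d here (none of its changes turn any other segment into d), so the proto-segment is *d.
Position 2: Irdilen has o, Luzilen has u. Irdilen preserves o here (none of its changes turn any other segment into o), so the proto-segment is *o.
Position 6: Irdilen has k, Luzilen has g. Irdilen preserves k here (none of its changes turn any other segment into k), so the proto-segment is *k.
Continuing position by position gives *somdakeb; check it forward:
Irdilen: *somdakeb > somdakev > homdakev  (by unconditioned shift, debuccalisation)
Luzilen: *somdakeb > somdageb > somtageb > sumtageb  (by intervocalic voicing, unconditioned shift, pre-nasal raising)
*somdakeb is the unique common source.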